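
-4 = -4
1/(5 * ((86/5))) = 1/86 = 0.01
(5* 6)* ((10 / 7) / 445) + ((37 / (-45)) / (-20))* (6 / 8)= 95051 / 747600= 0.13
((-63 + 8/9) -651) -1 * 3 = -6445/9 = -716.11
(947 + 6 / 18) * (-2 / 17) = -5684 / 51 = -111.45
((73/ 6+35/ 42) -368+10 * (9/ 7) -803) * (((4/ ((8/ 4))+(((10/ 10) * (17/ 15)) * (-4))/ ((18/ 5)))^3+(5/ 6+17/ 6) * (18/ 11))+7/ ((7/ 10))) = -862863616/ 45927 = -18787.72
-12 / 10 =-1.20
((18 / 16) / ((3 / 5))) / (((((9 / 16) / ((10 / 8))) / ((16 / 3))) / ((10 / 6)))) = 1000 / 27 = 37.04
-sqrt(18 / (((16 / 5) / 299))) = -3 * sqrt(2990) / 4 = -41.01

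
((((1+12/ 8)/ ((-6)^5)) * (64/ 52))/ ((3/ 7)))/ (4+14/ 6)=-35/ 240084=-0.00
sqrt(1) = 1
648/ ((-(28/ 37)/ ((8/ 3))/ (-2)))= 4566.86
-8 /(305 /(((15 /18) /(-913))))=4 /167079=0.00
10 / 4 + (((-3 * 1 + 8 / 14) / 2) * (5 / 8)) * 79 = -57.46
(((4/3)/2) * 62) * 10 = 1240/3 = 413.33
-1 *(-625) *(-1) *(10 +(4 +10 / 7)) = -67500 / 7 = -9642.86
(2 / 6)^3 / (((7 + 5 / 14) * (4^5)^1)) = 7 / 1423872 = 0.00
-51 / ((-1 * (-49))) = -51 / 49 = -1.04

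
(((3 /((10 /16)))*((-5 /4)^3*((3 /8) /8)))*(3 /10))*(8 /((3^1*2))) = -45 /256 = -0.18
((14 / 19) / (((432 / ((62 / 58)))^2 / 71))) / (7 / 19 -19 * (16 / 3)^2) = -477617 / 805270875264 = -0.00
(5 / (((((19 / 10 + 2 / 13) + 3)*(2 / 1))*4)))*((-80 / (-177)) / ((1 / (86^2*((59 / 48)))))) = 3004625 / 5913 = 508.14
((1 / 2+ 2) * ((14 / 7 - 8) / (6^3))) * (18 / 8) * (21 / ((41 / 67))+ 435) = -48105 / 656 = -73.33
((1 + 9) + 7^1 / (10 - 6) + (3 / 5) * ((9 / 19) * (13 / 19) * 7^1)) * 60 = 283989 / 361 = 786.67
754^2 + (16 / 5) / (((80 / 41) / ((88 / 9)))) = 127919708 / 225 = 568532.04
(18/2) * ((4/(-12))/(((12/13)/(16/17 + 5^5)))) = -690833/68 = -10159.31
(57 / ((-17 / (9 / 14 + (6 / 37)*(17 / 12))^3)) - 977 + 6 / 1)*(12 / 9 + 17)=-15809762781175 / 886072929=-17842.51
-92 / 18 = -46 / 9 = -5.11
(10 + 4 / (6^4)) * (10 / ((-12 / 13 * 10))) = -10.84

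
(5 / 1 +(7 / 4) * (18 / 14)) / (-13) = -29 / 52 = -0.56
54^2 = 2916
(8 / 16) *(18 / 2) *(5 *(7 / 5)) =63 / 2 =31.50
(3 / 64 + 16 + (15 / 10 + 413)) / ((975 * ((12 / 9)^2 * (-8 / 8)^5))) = -16533 / 66560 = -0.25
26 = 26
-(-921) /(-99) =-307 /33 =-9.30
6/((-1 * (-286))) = 3/143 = 0.02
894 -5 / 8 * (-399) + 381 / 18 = 27949 / 24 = 1164.54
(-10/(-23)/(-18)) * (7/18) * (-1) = 35/3726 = 0.01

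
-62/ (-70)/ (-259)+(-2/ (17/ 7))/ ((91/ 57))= -1040261/ 2003365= -0.52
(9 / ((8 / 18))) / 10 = 81 / 40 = 2.02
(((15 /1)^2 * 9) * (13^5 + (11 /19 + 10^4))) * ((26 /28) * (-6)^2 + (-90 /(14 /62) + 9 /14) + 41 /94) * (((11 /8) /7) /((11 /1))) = -125511498834975 /25004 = -5019656808.31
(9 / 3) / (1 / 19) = 57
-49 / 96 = -0.51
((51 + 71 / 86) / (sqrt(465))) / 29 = 4457 * sqrt(465) / 1159710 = 0.08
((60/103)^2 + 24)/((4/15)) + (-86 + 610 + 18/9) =6548644/10609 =617.27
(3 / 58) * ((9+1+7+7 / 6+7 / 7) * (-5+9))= 115 / 29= 3.97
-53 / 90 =-0.59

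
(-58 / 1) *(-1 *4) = 232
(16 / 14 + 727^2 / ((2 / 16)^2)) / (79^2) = 236781000 / 43687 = 5419.94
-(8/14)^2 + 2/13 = -0.17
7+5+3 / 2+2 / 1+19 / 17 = 565 / 34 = 16.62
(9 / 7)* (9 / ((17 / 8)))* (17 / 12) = 54 / 7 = 7.71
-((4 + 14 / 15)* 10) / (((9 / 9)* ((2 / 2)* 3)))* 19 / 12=-703 / 27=-26.04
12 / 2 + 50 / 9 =104 / 9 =11.56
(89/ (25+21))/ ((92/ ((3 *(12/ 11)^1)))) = 801/ 11638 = 0.07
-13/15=-0.87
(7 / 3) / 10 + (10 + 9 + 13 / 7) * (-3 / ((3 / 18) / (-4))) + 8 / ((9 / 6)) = 316529 / 210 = 1507.28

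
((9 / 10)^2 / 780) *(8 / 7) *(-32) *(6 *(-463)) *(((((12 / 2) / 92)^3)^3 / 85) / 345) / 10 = 246057183 / 32043406423757501500000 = 0.00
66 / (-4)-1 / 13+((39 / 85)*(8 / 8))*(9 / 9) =-35621 / 2210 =-16.12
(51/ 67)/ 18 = 0.04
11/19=0.58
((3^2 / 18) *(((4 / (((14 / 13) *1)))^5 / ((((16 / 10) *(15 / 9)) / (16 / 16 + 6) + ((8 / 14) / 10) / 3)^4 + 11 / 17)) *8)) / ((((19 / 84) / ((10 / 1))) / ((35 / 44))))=75743772000000 / 512346989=147836.86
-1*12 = -12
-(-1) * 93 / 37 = 93 / 37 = 2.51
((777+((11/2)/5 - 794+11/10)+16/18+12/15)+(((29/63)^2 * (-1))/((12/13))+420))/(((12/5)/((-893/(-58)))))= 86479776515/33149088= 2608.81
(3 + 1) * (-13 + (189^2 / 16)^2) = 1275986513 / 64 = 19937289.27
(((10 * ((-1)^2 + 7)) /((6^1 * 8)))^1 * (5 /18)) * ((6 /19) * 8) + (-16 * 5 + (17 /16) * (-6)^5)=-1426282 /171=-8340.83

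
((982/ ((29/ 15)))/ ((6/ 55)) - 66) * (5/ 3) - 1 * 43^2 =504692/ 87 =5801.06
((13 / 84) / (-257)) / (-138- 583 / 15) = 65 / 19090988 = 0.00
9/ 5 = 1.80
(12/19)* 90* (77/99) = 840/19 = 44.21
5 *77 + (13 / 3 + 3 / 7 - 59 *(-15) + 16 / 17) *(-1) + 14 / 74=-6677333 / 13209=-505.51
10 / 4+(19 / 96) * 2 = 139 / 48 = 2.90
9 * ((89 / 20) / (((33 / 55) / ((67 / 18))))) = 5963 / 24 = 248.46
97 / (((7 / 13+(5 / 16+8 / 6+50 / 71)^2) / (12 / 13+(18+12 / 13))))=290663576064 / 915174301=317.60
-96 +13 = -83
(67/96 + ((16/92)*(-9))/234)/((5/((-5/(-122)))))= 19841/3501888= 0.01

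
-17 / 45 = -0.38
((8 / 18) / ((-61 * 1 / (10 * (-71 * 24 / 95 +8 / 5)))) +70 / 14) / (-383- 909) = -64571 / 13476852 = -0.00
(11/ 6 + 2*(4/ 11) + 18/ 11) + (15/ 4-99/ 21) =2987/ 924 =3.23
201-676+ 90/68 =-16105/34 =-473.68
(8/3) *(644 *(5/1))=25760/3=8586.67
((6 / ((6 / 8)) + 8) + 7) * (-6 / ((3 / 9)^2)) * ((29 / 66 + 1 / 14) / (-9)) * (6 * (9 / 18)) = 16284 / 77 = 211.48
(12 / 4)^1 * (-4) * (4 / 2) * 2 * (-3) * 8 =1152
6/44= 3/22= 0.14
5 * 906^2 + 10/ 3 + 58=12312724/ 3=4104241.33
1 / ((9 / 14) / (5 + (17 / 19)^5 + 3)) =297201086 / 22284891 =13.34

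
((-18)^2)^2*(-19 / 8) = -249318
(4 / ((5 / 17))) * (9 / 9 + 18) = 1292 / 5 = 258.40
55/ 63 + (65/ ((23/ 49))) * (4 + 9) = 2609780/ 1449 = 1801.09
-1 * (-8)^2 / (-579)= 64 / 579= 0.11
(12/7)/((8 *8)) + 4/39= 565/4368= 0.13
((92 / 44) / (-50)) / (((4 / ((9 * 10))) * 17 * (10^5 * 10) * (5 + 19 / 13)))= -897 / 104720000000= -0.00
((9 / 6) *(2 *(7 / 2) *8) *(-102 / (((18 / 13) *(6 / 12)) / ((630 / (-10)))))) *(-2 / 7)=-222768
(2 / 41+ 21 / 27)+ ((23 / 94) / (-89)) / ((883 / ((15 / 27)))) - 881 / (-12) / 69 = 79019339573 / 41796653124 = 1.89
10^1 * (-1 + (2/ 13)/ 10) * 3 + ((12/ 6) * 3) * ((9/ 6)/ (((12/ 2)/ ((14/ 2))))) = -495/ 26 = -19.04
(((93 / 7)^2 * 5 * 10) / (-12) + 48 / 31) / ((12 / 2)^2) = -743207 / 36456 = -20.39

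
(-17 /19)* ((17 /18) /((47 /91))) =-26299 /16074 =-1.64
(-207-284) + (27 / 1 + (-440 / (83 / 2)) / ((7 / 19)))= -286304 / 581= -492.78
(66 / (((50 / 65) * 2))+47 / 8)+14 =2511 / 40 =62.78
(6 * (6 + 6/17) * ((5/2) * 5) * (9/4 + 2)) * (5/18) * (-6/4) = -3375/4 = -843.75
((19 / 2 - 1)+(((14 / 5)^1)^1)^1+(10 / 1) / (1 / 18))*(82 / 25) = 627.46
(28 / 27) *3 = 28 / 9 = 3.11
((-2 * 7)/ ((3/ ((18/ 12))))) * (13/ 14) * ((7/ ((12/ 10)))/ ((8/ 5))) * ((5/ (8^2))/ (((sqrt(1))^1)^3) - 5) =238875/ 2048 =116.64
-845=-845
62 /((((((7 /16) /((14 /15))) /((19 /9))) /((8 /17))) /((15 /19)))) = 15872 /153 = 103.74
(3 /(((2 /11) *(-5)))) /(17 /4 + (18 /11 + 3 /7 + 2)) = -5082 /12805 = -0.40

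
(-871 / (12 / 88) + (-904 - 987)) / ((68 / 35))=-869225 / 204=-4260.91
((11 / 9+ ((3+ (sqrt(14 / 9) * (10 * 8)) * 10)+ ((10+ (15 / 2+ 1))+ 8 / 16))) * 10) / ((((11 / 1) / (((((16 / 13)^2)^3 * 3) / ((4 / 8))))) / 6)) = 12750684160 / 4826809+ 1610612736000 * sqrt(14) / 53094899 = 116143.33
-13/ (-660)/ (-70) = -13/ 46200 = -0.00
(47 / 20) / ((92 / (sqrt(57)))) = 47 * sqrt(57) / 1840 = 0.19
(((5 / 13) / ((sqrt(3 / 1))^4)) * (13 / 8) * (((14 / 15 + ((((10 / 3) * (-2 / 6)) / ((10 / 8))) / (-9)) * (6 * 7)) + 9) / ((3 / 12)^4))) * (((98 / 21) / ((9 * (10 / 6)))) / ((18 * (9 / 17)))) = 7239008 / 885735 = 8.17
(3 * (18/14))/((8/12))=81/14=5.79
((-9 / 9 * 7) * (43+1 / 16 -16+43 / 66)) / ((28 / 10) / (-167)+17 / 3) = -85529885 / 2490928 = -34.34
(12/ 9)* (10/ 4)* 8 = 80/ 3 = 26.67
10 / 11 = 0.91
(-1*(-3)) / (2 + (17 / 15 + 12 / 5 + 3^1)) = 45 / 128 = 0.35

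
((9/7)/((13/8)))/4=18/91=0.20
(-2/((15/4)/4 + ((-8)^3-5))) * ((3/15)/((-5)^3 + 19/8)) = -256/40500585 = -0.00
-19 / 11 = -1.73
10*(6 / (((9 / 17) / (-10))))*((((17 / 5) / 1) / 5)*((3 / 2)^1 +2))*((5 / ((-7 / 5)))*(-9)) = -86700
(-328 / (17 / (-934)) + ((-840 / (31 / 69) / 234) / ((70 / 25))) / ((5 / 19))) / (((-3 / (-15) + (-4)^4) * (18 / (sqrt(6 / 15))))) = 20564261 * sqrt(10) / 26328393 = 2.47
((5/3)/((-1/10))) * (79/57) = -3950/171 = -23.10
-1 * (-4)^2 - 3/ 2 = -35/ 2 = -17.50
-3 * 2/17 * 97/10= -291/85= -3.42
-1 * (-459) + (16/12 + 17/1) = 1432/3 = 477.33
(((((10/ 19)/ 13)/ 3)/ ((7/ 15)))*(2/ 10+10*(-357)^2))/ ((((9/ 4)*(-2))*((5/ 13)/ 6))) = -50979608/ 399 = -127768.44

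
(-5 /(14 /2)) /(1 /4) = -20 /7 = -2.86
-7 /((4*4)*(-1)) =7 /16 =0.44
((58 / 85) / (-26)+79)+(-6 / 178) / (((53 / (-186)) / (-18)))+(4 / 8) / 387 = 310019381233 / 4034308590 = 76.85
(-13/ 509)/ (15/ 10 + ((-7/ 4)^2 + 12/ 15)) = -80/ 16797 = -0.00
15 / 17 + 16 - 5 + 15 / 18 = 1297 / 102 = 12.72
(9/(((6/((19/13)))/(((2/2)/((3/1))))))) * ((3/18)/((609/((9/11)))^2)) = 57/259287028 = 0.00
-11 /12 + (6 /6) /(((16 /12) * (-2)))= -31 /24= -1.29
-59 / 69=-0.86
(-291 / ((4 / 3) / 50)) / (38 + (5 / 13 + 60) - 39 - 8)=-283725 / 1336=-212.37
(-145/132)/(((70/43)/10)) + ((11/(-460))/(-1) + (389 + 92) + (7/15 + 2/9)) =37852333/79695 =474.96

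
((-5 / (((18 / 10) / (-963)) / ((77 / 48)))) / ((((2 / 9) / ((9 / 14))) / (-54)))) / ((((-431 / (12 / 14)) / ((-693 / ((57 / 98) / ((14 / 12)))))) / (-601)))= 145923934793175 / 131024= 1113719126.21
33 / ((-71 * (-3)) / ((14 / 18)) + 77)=231 / 2456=0.09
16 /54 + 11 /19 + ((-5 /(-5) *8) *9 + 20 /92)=862420 /11799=73.09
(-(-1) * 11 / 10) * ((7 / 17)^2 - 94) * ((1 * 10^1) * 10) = -2982870 / 289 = -10321.35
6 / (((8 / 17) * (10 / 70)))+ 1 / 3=89.58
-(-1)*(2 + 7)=9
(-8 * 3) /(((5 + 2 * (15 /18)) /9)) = -162 /5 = -32.40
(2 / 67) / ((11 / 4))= 8 / 737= 0.01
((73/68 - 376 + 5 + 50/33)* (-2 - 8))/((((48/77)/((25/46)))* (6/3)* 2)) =802.98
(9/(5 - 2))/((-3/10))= -10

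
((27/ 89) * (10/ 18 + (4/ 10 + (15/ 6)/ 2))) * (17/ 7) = 20247/ 12460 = 1.62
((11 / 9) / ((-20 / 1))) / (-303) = 11 / 54540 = 0.00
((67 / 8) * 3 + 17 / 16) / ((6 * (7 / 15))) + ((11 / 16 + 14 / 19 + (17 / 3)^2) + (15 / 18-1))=1636403 / 38304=42.72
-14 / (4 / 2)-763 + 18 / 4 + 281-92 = -1153 / 2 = -576.50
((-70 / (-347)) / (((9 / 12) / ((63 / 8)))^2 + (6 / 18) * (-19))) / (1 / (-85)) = 2623950 / 967783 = 2.71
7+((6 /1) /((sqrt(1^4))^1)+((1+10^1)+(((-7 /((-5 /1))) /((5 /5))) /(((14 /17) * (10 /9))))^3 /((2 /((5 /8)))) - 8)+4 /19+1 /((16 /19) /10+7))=714882425099 /40918400000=17.47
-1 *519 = -519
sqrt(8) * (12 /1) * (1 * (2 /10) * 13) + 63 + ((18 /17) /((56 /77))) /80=342819 /5440 + 312 * sqrt(2) /5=151.27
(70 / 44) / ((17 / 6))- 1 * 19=-3448 / 187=-18.44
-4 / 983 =-0.00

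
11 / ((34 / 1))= 11 / 34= 0.32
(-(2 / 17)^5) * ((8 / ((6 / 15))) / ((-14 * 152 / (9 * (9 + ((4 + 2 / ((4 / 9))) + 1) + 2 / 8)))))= 6750 / 188840981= 0.00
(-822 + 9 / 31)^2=648873729 / 961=675206.79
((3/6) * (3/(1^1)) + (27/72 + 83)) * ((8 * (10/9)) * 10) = 67900/9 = 7544.44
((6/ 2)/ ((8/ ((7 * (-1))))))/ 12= -7/ 32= -0.22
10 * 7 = 70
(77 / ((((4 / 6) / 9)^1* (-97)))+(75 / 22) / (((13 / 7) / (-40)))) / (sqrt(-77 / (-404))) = -333471* sqrt(7777) / 152581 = -192.74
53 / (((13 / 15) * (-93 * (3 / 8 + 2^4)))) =-2120 / 52793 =-0.04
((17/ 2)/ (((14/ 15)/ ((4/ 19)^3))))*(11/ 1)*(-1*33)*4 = -123.39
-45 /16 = -2.81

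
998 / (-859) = -998 / 859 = -1.16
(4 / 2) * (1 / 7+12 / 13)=194 / 91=2.13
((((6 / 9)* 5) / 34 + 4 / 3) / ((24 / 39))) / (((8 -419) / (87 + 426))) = -54093 / 18632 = -2.90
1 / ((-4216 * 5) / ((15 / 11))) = -3 / 46376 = -0.00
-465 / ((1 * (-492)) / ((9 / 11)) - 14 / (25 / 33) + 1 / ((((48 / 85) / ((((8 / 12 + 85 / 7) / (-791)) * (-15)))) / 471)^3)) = -24249217829727744000 / 433662113734843102894507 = -0.00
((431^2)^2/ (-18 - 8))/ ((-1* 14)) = 34507149121/ 364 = 94799860.22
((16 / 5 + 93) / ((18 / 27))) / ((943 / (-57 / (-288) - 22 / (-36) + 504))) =77.25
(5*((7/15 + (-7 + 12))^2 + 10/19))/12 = 65003/5130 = 12.67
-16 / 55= -0.29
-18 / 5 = -3.60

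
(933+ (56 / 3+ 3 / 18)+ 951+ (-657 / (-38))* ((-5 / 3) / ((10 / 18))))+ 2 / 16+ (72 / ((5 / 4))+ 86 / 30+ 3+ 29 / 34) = 24747091 / 12920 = 1915.41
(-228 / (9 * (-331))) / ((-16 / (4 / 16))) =-19 / 15888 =-0.00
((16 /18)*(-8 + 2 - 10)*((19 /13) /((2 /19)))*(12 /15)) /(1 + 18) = -4864 /585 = -8.31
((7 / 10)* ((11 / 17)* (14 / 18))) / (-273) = -77 / 59670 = -0.00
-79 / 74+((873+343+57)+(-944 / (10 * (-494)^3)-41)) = 6863202273601 / 5575612510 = 1230.93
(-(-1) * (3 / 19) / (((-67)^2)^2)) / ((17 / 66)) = 198 / 6508812083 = 0.00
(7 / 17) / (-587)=-7 / 9979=-0.00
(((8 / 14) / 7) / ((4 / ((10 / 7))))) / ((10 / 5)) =0.01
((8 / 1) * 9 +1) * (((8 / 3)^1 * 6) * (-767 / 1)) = -895856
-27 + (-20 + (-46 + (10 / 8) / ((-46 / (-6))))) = -8541 / 92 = -92.84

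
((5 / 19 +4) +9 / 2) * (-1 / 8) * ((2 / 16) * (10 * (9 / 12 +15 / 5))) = -5.13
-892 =-892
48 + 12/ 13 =636/ 13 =48.92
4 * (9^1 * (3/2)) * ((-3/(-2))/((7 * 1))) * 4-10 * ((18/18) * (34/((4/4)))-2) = -273.71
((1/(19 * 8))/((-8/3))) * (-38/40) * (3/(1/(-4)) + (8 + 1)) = -9/1280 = -0.01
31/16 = 1.94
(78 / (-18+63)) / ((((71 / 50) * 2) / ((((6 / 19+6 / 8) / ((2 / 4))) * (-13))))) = -16.91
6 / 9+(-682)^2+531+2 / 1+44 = 1397105 / 3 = 465701.67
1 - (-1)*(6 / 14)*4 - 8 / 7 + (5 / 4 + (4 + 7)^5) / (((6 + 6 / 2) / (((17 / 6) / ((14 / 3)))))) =10866.21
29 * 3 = 87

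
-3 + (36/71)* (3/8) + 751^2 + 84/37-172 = 2962354731/5254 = 563828.46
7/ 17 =0.41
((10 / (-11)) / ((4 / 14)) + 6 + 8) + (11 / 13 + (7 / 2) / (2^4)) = 54377 / 4576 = 11.88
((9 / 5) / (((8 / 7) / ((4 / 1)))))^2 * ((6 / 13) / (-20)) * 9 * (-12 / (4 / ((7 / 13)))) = 2250423 / 169000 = 13.32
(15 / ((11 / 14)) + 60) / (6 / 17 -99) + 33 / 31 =50087 / 190619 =0.26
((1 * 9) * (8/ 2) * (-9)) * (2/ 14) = -324/ 7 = -46.29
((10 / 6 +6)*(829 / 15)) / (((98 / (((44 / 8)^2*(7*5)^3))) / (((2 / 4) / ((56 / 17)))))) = 980520475 / 1152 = 851146.25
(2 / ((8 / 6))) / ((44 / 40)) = 15 / 11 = 1.36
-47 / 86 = -0.55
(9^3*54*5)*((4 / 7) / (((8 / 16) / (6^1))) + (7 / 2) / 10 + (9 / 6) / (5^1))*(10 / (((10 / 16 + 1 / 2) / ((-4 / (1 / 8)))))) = -2942127360 / 7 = -420303908.57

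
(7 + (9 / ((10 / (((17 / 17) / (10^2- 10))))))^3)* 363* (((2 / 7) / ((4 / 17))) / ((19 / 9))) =388773055539 / 266000000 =1461.55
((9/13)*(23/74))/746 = 207/717652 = 0.00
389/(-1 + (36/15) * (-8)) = -1945/101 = -19.26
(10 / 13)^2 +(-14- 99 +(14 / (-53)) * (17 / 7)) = -1012587 / 8957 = -113.05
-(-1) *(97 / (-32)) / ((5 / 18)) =-873 / 80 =-10.91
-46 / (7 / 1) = -46 / 7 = -6.57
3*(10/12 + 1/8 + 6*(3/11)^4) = 348407/117128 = 2.97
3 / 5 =0.60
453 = 453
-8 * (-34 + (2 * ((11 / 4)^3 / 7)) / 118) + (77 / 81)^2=272.50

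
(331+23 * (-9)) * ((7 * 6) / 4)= 1302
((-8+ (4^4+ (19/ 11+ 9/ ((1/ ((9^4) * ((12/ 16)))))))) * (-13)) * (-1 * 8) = 50949730/ 11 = 4631793.64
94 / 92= 47 / 46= 1.02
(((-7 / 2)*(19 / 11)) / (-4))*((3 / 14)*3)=171 / 176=0.97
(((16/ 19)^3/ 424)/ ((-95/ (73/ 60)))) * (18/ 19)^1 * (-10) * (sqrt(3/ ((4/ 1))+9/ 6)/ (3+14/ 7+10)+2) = 1177344/ 3280831175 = 0.00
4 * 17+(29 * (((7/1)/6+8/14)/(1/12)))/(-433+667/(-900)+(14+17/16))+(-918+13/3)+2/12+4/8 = -8930584745/10550701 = -846.44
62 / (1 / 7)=434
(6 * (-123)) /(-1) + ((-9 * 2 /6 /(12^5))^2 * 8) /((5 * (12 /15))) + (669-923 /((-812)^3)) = 1407.00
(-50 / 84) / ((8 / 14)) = -25 / 24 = -1.04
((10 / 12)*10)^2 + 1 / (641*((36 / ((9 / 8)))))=12820009 / 184608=69.44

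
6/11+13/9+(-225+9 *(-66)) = -80884/99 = -817.01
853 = 853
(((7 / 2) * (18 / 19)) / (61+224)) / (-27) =-7 / 16245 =-0.00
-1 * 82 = -82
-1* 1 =-1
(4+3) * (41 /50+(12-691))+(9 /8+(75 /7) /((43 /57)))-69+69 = -284862327 /60200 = -4731.93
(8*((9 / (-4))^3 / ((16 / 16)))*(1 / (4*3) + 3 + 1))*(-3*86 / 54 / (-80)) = -56889 / 2560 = -22.22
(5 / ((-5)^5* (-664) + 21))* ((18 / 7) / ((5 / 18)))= 324 / 14525147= 0.00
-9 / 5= -1.80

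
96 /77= 1.25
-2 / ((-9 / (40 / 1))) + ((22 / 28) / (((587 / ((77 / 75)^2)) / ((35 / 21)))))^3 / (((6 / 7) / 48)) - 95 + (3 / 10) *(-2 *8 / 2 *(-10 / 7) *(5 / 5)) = -4500362315686865735488 / 54429416084654296875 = -82.68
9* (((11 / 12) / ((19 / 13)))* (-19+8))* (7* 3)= -99099 / 76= -1303.93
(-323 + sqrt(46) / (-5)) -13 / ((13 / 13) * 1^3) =-336 -sqrt(46) / 5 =-337.36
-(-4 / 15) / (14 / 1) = 2 / 105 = 0.02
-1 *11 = -11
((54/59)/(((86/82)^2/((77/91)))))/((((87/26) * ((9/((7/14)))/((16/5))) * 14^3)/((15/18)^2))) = 92455/9766153593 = 0.00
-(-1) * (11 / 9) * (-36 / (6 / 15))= -110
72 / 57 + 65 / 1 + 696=14483 / 19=762.26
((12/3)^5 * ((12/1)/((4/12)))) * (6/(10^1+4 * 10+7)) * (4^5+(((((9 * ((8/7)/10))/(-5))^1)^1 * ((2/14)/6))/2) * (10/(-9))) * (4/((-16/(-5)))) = 4624232448/931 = 4966952.15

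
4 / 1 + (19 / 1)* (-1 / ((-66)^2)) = 17405 / 4356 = 4.00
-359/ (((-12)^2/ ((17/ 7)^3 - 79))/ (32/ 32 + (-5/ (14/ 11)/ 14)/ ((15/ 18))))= 64707955/ 605052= 106.95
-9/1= -9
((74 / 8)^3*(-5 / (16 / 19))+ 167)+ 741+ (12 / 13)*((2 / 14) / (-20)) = -3791.26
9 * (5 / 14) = 45 / 14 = 3.21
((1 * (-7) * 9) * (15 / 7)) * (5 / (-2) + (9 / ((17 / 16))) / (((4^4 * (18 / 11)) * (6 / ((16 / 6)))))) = 45735 / 136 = 336.29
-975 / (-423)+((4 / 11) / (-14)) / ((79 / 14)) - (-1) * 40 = 42.30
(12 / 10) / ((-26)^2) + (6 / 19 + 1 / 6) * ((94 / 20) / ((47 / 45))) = 139539 / 64220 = 2.17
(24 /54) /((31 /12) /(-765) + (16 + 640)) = 4080 /6022049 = 0.00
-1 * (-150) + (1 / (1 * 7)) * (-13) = 1037 / 7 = 148.14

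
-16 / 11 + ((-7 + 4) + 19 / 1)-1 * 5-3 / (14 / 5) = 1305 / 154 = 8.47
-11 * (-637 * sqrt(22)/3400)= 7007 * sqrt(22)/3400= 9.67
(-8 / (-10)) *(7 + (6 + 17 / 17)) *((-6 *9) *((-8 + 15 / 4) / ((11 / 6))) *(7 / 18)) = 545.24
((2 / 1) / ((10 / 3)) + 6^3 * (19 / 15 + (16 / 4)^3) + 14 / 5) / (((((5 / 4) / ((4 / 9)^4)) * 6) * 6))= 12.23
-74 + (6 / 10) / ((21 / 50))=-508 / 7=-72.57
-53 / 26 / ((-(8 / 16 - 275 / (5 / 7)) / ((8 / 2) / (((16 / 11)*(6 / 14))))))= -4081 / 119964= -0.03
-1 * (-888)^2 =-788544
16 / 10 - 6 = -22 / 5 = -4.40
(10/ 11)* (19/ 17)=190/ 187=1.02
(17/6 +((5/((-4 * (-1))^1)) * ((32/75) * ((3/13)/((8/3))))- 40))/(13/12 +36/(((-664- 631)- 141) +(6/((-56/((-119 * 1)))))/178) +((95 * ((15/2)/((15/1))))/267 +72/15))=-2634579733186/428408902311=-6.15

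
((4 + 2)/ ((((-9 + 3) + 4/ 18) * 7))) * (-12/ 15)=54/ 455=0.12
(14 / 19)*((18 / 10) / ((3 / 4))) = 168 / 95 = 1.77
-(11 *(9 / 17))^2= -9801 / 289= -33.91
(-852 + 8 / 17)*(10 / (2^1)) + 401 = -65563 / 17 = -3856.65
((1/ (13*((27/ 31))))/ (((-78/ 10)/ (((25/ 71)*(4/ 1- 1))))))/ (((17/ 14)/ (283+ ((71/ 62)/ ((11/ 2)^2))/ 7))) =-1857718250/ 666412461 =-2.79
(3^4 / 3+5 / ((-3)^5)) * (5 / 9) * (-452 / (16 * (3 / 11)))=-10186385 / 6561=-1552.57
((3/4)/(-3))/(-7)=1/28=0.04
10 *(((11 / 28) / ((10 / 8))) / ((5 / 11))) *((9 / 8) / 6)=363 / 280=1.30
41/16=2.56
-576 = -576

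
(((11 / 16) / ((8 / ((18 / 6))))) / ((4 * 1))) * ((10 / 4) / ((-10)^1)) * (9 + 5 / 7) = -561 / 3584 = -0.16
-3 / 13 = -0.23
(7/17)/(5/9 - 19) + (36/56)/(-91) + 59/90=50652263/80892630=0.63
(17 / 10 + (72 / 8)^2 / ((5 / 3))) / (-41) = -503 / 410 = -1.23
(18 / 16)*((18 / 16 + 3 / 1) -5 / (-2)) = 477 / 64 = 7.45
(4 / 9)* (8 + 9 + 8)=100 / 9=11.11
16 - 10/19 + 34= 940/19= 49.47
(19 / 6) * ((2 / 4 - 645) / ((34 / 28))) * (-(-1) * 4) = -342874 / 51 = -6723.02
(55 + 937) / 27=992 / 27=36.74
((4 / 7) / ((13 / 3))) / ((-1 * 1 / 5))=-60 / 91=-0.66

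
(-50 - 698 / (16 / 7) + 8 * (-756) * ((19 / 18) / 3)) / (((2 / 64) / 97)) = -7708396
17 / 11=1.55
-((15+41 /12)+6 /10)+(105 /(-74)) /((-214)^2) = -966686441 /50833560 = -19.02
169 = 169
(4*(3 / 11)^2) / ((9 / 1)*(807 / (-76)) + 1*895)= 0.00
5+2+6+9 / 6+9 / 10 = 77 / 5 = 15.40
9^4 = 6561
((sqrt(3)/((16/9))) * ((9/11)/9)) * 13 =117 * sqrt(3)/176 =1.15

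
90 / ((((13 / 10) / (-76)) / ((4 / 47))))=-273600 / 611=-447.79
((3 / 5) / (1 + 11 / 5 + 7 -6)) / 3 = 1 / 21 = 0.05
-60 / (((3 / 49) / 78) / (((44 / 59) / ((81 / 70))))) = -78478400 / 1593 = -49264.53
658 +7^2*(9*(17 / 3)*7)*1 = 18151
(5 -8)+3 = 0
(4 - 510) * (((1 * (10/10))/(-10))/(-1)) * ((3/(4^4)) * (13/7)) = -9867/8960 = -1.10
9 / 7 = 1.29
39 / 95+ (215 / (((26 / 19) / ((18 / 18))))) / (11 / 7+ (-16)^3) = 26345729 / 70792670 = 0.37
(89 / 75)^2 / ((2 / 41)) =28.87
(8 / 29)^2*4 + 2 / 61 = 17298 / 51301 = 0.34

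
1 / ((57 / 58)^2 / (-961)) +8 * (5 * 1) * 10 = -1933204 / 3249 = -595.02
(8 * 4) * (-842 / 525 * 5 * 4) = -107776 / 105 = -1026.44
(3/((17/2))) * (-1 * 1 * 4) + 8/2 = 44/17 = 2.59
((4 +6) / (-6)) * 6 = -10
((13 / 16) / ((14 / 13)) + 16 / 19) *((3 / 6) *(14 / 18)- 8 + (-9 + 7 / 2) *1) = -44545 / 2128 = -20.93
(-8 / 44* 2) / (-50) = 2 / 275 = 0.01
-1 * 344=-344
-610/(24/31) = -9455/12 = -787.92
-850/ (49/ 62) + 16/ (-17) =-896684/ 833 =-1076.45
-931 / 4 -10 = -971 / 4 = -242.75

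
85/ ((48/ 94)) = 3995/ 24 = 166.46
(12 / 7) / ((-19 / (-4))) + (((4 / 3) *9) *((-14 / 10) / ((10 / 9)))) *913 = -45898962 / 3325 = -13804.20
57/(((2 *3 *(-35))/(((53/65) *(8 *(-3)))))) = 12084/2275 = 5.31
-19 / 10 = -1.90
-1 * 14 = -14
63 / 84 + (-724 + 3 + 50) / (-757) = 4955 / 3028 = 1.64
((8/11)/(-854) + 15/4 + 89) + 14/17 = 29886739/319396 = 93.57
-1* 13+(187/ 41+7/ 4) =-1097/ 164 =-6.69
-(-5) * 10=50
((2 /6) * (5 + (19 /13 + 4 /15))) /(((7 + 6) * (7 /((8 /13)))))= 0.02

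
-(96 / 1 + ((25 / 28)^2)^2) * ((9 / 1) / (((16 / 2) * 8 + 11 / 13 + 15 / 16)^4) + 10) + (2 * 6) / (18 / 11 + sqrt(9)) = -19611278066414854488988573 / 20348567890990592367744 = -963.77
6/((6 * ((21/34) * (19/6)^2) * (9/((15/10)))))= 68/2527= 0.03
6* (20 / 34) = 60 / 17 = 3.53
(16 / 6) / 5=8 / 15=0.53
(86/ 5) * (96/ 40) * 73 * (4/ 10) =150672/ 125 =1205.38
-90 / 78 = -15 / 13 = -1.15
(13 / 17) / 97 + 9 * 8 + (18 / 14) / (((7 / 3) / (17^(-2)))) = 98913872 / 1373617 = 72.01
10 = 10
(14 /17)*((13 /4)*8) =21.41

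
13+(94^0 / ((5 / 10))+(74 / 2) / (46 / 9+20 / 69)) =24429 / 1118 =21.85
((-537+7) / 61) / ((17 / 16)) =-8480 / 1037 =-8.18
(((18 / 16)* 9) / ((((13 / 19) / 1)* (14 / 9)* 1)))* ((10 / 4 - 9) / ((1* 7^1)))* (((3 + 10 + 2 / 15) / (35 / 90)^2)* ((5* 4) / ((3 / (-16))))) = 81825.32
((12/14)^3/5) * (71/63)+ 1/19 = 0.19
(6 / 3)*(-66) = -132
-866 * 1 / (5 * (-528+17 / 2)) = 1732 / 5195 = 0.33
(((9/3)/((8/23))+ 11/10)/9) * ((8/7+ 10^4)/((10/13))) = 14751269/1050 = 14048.83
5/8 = 0.62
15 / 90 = 1 / 6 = 0.17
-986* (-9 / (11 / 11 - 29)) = -4437 / 14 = -316.93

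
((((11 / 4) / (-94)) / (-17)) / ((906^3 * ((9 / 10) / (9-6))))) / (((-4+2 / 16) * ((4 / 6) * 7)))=-55 / 128941021418328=-0.00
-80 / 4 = -20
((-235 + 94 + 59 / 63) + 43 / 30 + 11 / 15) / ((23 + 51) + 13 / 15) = -86875 / 47166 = -1.84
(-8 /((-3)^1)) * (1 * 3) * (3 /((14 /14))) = 24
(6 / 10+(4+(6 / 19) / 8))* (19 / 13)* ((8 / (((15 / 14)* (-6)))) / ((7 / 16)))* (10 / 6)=-56416 / 1755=-32.15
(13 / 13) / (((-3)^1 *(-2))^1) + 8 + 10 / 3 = 23 / 2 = 11.50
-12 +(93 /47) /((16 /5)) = -8559 /752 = -11.38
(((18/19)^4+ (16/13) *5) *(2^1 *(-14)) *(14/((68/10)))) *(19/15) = -2310912128/4547517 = -508.17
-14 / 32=-7 / 16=-0.44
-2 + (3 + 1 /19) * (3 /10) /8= -1433 /760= -1.89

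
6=6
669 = 669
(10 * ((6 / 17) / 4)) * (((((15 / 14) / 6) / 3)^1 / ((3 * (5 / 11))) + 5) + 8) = 16435 / 1428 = 11.51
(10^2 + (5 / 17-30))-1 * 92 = -369 / 17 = -21.71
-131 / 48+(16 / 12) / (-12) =-409 / 144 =-2.84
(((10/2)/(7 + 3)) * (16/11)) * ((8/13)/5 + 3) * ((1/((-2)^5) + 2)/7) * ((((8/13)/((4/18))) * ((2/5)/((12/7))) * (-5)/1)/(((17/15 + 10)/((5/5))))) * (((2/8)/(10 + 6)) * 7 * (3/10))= -2417121/397379840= -0.01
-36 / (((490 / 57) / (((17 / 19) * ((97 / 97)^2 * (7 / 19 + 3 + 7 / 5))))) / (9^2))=-33684174 / 23275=-1447.23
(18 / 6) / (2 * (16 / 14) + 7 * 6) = 21 / 310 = 0.07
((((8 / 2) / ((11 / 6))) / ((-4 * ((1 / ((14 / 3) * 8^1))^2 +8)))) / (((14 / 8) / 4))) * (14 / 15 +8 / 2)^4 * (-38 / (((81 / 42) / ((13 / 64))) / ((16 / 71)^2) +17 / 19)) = 903823105357512704 / 48407088073595625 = 18.67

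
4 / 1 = 4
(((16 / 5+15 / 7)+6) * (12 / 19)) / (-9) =-1588 / 1995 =-0.80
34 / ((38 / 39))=663 / 19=34.89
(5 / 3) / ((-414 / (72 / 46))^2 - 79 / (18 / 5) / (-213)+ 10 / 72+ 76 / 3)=0.00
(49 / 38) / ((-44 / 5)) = -245 / 1672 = -0.15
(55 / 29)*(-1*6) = -330 / 29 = -11.38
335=335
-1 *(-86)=86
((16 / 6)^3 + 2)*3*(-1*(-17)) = 9622 / 9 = 1069.11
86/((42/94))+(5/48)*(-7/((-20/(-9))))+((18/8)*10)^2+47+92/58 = 29114459/38976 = 746.98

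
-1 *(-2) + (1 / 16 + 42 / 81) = 1115 / 432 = 2.58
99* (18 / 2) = 891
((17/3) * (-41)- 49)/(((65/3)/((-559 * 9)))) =326628/5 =65325.60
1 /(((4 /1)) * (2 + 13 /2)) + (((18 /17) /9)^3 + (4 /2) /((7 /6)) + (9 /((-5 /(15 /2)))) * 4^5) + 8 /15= -14260284559 /1031730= -13821.72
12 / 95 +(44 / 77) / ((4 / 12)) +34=23834 / 665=35.84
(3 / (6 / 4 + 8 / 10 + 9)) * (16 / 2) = 240 / 113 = 2.12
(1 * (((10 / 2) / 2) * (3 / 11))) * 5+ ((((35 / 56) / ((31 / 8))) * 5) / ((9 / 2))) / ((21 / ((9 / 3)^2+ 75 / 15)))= 64975 / 18414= 3.53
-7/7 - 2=-3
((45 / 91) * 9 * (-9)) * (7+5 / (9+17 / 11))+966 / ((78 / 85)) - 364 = 4109621 / 10556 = 389.32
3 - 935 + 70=-862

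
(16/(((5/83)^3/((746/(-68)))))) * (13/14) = -11090380652/14875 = -745571.81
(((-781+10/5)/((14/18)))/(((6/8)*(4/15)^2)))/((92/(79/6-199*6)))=1241823375/5152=241037.15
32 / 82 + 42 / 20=1021 / 410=2.49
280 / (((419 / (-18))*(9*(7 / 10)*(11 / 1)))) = -800 / 4609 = -0.17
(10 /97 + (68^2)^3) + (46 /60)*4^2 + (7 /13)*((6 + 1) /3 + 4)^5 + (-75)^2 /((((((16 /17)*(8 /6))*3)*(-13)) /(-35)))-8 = 9694487533871286821 /98055360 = 98867492137.82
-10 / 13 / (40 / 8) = -2 / 13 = -0.15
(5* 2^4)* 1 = 80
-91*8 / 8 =-91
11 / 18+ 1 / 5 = 73 / 90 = 0.81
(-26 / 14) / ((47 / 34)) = -442 / 329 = -1.34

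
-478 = -478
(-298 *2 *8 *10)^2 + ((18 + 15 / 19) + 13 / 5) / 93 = 20085333506032 / 8835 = 2273382400.23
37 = 37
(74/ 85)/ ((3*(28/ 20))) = 74/ 357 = 0.21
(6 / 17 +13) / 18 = 227 / 306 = 0.74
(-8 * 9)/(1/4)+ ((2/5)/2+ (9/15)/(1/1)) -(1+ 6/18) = -4328/15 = -288.53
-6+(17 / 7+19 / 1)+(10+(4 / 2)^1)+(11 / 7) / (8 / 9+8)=15459 / 560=27.61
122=122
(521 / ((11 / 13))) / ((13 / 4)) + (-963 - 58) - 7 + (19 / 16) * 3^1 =-146957 / 176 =-834.98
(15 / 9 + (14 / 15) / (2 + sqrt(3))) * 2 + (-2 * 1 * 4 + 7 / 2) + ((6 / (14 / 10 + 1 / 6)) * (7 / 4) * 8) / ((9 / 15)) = 129619 / 1410 - 28 * sqrt(3) / 15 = 88.70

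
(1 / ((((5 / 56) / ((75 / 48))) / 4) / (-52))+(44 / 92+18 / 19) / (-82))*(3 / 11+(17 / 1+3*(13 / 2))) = -9593003077 / 71668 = -133853.37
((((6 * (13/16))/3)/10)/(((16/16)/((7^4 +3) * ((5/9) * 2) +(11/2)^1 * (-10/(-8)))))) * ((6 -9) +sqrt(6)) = -501319/384 +501319 * sqrt(6)/1152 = -239.57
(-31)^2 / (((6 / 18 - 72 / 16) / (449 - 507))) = 334428 / 25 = 13377.12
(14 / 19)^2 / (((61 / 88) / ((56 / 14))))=68992 / 22021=3.13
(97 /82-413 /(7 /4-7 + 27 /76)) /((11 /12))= 93.34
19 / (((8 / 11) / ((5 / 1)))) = 1045 / 8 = 130.62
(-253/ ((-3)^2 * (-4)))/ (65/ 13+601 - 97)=253/ 18324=0.01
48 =48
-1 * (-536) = 536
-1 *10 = -10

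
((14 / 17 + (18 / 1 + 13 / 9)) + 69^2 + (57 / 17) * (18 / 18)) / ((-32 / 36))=-732047 / 136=-5382.70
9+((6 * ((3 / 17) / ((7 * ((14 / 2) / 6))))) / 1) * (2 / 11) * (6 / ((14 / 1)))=577917 / 64141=9.01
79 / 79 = 1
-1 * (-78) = 78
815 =815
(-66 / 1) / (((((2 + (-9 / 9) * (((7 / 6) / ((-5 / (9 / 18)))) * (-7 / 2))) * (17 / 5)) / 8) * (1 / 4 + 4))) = -1267200 / 55199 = -22.96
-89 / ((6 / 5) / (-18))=1335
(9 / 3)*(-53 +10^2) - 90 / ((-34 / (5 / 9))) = 2422 / 17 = 142.47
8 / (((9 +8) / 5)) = 40 / 17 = 2.35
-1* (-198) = 198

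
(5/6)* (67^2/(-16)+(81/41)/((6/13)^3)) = -854335/3936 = -217.06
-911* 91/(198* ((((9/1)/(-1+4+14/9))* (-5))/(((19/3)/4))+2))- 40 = 2956003/50292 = 58.78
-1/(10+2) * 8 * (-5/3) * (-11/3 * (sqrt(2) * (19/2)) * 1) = -1045 * sqrt(2)/27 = -54.74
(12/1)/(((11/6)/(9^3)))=52488/11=4771.64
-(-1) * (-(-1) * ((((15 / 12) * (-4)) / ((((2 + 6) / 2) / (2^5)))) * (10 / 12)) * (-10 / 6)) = 500 / 9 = 55.56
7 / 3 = 2.33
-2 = -2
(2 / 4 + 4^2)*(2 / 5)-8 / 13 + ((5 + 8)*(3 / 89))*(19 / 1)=82786 / 5785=14.31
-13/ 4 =-3.25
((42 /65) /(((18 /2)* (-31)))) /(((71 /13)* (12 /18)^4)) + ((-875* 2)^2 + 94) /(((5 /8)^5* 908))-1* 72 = 440863707590809 /12490675000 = 35295.43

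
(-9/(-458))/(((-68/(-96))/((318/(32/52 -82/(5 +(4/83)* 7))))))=-0.60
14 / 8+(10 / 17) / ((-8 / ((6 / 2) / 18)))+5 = 2749 / 408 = 6.74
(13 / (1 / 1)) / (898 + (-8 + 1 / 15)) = 15 / 1027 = 0.01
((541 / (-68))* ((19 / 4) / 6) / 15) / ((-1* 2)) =10279 / 48960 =0.21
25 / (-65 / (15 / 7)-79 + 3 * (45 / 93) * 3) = -2325 / 9763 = -0.24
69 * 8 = 552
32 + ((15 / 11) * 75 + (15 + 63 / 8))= 13829 / 88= 157.15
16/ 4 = 4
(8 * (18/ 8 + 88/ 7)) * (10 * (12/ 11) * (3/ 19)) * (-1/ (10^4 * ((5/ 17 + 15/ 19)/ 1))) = -12699/ 673750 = -0.02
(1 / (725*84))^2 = 1 / 3708810000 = 0.00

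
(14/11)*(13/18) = 91/99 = 0.92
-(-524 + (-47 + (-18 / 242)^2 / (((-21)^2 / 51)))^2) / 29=-867197556360452 / 14925594525149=-58.10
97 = 97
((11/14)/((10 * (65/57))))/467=627/4249700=0.00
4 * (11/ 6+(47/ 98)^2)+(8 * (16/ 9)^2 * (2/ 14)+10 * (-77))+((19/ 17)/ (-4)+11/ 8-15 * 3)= -21213464539/ 26449416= -802.04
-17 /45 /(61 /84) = -476 /915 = -0.52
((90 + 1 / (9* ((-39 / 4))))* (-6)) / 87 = -63172 / 10179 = -6.21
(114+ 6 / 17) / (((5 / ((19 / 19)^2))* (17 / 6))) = 11664 / 1445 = 8.07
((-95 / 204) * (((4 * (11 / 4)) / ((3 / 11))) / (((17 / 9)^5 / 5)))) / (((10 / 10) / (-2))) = 377093475 / 48275138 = 7.81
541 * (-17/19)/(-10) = 9197/190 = 48.41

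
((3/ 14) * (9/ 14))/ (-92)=-27/ 18032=-0.00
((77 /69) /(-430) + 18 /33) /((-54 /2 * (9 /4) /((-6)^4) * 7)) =-5669536 /3426885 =-1.65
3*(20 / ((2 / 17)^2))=4335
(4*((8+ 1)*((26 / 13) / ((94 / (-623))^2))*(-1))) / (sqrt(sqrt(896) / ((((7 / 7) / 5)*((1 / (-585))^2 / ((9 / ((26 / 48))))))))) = -55447*14^(3 / 4)*sqrt(195) / 51690600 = -0.11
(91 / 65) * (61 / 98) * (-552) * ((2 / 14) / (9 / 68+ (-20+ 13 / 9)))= 10303632 / 2762375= 3.73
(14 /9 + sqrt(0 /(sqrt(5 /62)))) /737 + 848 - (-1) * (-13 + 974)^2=6131339591 /6633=924369.00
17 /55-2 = -93 /55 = -1.69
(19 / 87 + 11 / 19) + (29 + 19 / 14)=720977 / 23142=31.15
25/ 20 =1.25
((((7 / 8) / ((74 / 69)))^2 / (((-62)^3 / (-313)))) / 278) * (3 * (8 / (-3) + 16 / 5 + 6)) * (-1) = -3577953393 / 58050142013440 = -0.00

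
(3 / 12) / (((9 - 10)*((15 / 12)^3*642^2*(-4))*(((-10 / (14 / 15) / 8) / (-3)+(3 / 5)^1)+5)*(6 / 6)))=56 / 4361210325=0.00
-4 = -4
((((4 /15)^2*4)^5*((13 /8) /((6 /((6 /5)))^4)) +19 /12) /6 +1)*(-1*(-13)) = 142120384920637253 /8649755859375000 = 16.43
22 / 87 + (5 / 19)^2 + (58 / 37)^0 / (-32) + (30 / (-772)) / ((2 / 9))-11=-2111164471 / 193969632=-10.88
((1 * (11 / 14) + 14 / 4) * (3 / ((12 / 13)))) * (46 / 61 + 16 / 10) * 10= 140010 / 427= 327.89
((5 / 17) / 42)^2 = 25 / 509796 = 0.00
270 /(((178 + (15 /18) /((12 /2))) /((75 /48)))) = 30375 /12826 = 2.37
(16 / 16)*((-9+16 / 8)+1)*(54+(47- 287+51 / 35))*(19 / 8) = 368163 / 140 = 2629.74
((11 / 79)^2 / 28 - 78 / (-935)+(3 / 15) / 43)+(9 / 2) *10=316782097773 / 7025743340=45.09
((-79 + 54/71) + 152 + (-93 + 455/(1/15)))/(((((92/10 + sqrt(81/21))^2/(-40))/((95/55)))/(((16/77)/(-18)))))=1137485583016000/15452570884311 - 33785973280000*sqrt(21)/5150856961437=43.55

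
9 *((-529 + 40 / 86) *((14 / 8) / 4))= -1431801 / 688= -2081.11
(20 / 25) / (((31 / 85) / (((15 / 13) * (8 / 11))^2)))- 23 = -13600937 / 633919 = -21.46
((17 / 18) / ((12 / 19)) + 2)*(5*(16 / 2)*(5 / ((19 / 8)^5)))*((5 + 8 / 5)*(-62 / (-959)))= 84362854400 / 21371210469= 3.95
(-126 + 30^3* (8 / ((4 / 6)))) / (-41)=-323874 / 41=-7899.37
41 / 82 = 1 / 2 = 0.50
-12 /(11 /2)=-24 /11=-2.18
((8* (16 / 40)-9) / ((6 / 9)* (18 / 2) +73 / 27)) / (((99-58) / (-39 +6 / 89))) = 542619 / 857515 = 0.63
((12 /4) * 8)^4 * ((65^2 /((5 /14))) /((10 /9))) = 3532419072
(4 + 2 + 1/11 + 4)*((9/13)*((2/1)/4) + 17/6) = 32.08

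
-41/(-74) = 41/74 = 0.55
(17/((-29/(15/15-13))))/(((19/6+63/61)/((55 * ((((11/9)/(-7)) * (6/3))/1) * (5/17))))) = -2952400/312011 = -9.46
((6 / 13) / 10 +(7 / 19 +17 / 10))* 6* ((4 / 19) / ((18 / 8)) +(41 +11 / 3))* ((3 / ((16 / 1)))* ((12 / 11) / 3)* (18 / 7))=179895789 / 1806805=99.57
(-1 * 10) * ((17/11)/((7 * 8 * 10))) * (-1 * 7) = 17/88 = 0.19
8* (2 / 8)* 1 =2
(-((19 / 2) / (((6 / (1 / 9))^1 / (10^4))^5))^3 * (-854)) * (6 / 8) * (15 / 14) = 1995081901550292968750000000000000000000000000000000000000000 / 328256967394537077627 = 6077805194466362899584827000000000000000.00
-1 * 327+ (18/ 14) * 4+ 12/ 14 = -321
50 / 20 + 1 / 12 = 31 / 12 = 2.58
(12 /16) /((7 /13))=39 /28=1.39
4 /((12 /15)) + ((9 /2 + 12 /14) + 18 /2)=271 /14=19.36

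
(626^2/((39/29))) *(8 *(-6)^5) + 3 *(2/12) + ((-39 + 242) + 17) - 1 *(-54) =-471304555551/26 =-18127098290.42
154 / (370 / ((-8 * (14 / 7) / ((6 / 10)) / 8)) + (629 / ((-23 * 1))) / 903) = -1.39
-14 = -14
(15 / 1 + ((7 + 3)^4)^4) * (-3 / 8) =-30000000000000045 / 8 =-3750000000000005.62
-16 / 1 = -16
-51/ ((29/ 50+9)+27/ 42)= -8925/ 1789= -4.99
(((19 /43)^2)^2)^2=16983563041 /11688200277601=0.00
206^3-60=8741756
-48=-48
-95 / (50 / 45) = -171 / 2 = -85.50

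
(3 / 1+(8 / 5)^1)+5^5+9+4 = 15713 / 5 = 3142.60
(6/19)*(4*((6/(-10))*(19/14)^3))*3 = -9747/1715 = -5.68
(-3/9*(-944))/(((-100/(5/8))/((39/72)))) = -767/720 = -1.07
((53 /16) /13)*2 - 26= -2651 /104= -25.49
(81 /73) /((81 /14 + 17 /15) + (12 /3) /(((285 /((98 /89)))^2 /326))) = 0.16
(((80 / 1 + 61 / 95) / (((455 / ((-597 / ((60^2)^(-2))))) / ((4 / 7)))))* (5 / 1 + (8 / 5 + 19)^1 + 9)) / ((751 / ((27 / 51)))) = -2953271578567680 / 154519001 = -19112675.85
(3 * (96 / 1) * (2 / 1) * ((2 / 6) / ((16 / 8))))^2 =9216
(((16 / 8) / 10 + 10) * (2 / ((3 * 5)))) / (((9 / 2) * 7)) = 68 / 1575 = 0.04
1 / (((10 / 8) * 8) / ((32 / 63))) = 16 / 315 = 0.05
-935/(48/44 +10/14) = -71995/139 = -517.95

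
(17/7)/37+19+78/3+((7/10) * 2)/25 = 1460813/32375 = 45.12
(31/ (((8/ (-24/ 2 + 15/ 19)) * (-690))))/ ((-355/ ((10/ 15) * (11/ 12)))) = -341/ 3146400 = -0.00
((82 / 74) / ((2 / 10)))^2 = 42025 / 1369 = 30.70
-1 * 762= -762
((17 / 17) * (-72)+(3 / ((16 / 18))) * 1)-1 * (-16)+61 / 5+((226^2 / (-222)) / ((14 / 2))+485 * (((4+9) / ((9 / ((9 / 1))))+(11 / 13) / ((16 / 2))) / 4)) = 2449746367 / 1616160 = 1515.78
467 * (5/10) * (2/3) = 467/3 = 155.67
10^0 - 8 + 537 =530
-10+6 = -4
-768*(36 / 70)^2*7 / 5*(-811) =201802752 / 875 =230631.72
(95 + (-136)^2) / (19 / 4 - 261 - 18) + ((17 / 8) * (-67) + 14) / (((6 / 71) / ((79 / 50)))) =-6497679571 / 2632800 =-2467.97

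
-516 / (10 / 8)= -2064 / 5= -412.80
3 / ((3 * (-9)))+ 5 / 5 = 8 / 9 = 0.89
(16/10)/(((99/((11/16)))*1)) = 1/90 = 0.01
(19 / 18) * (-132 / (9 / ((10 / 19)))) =-220 / 27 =-8.15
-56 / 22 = -28 / 11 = -2.55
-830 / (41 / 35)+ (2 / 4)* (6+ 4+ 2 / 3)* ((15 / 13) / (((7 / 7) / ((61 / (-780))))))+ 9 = -14551271 / 20787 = -700.02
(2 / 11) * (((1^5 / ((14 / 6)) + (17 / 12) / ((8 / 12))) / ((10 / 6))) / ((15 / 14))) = 13 / 50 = 0.26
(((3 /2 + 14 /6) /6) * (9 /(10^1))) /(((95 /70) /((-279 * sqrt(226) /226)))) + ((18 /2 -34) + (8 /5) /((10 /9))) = -589 /25 -44919 * sqrt(226) /85880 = -31.42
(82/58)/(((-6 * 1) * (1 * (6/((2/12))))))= -41/6264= -0.01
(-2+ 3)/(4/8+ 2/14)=14/9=1.56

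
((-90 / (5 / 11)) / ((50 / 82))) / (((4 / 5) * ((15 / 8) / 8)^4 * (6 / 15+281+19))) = -1891631104 / 4224375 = -447.79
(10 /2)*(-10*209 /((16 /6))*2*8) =-62700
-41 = -41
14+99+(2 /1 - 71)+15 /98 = 4327 /98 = 44.15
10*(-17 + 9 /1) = -80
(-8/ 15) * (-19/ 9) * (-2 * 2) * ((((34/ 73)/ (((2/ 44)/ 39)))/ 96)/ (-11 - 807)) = 92378/ 4030695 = 0.02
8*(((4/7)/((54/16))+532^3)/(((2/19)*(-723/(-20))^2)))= 865107914393600/98795781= 8756526.90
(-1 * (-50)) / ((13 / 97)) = 4850 / 13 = 373.08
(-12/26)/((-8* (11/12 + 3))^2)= -0.00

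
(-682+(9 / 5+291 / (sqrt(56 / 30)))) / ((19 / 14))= -2506 / 5+291*sqrt(105) / 19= -344.26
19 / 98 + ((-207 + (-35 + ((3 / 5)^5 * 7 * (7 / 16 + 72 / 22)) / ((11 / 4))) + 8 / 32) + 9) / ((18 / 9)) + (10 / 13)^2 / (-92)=-115.82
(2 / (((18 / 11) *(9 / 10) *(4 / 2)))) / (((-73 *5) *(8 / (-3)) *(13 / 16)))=22 / 25623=0.00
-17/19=-0.89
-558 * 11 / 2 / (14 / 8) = -12276 / 7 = -1753.71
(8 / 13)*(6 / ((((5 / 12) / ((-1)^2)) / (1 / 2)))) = 288 / 65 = 4.43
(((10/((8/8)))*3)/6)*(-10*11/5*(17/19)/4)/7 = -935/266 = -3.52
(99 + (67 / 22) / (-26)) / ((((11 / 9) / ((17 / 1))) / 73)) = 631729809 / 6292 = 100402.07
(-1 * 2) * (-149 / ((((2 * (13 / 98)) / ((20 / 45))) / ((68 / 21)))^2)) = 1080314368 / 123201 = 8768.71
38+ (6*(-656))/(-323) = 16210/323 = 50.19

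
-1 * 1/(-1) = 1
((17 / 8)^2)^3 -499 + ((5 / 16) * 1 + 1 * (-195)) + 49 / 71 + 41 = -10421353497 / 18612224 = -559.92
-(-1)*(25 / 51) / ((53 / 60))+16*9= 130244 / 901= 144.55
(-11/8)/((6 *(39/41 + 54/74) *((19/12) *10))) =-16687/1938000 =-0.01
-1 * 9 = -9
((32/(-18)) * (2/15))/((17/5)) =-0.07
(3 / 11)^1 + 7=80 / 11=7.27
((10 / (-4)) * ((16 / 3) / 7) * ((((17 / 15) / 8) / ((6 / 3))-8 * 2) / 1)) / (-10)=-3823 / 1260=-3.03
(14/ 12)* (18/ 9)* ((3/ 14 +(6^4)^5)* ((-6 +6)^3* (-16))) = 0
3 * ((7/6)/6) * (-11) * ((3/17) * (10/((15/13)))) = -1001/102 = -9.81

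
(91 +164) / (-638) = -255 / 638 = -0.40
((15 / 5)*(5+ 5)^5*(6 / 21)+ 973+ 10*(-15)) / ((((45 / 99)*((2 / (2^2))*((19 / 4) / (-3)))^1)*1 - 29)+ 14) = -159920904 / 28385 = -5633.99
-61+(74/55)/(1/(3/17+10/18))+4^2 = -370387/8415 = -44.02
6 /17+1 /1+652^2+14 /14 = 7226808 /17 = 425106.35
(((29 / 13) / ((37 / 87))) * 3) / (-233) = -7569 / 112073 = -0.07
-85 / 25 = -17 / 5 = -3.40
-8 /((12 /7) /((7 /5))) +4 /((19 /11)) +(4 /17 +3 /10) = -3.68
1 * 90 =90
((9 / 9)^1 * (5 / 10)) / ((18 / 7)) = 7 / 36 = 0.19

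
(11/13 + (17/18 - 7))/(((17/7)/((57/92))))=-7049/5304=-1.33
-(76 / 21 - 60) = 1184 / 21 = 56.38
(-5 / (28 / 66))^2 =27225 / 196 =138.90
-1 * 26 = -26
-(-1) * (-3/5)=-3/5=-0.60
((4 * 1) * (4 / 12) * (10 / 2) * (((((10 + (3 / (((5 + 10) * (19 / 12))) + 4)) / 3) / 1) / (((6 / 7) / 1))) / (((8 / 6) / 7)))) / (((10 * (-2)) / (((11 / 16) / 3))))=-361669 / 164160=-2.20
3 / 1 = 3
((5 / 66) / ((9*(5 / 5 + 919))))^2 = 1 / 11945615616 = 0.00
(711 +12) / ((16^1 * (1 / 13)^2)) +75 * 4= 126987 / 16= 7936.69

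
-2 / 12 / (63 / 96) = -16 / 63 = -0.25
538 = 538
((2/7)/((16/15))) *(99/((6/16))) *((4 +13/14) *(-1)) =-34155/98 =-348.52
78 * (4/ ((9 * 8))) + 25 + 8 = 112/ 3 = 37.33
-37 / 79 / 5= -37 / 395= -0.09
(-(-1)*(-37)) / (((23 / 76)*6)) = -1406 / 69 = -20.38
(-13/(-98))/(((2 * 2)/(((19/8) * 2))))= 247/1568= 0.16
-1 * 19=-19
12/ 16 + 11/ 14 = 43/ 28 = 1.54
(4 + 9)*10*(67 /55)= 1742 /11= 158.36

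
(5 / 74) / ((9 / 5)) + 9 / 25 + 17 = 289669 / 16650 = 17.40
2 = 2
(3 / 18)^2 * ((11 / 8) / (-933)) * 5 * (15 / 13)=-275 / 1164384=-0.00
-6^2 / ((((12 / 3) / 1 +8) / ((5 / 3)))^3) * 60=-625 / 108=-5.79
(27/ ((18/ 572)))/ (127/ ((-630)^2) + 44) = 340540200/ 17463727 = 19.50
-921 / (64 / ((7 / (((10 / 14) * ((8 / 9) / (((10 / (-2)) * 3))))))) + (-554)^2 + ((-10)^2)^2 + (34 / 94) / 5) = -286343505 / 98530671151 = -0.00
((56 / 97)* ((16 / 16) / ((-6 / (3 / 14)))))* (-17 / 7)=34 / 679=0.05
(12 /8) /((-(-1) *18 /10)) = 5 /6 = 0.83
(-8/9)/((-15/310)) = 496/27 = 18.37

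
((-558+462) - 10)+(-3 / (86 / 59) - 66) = -14969 / 86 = -174.06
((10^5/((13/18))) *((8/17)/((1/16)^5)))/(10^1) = 1509949440000/221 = 6832350407.24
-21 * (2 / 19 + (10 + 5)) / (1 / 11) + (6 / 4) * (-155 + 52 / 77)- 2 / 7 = -1555415 / 418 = -3721.09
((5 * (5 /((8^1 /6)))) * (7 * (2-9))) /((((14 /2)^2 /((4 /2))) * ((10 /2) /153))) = -2295 /2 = -1147.50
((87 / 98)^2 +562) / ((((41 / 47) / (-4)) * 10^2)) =-254035799 / 9844100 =-25.81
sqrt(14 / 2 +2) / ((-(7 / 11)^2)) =-363 / 49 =-7.41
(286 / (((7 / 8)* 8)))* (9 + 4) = 3718 / 7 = 531.14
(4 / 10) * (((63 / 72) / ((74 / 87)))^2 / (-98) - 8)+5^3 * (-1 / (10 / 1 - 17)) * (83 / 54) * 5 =44389566323 / 331188480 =134.03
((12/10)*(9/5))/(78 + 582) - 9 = -24741/2750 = -9.00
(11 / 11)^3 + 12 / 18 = 5 / 3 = 1.67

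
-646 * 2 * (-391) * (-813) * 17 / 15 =-2327327404 / 5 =-465465480.80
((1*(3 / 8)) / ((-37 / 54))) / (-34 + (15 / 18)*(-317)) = 243 / 132386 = 0.00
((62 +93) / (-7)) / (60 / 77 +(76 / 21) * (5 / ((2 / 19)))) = -1023 / 7978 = -0.13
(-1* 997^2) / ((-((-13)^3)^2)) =994009 / 4826809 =0.21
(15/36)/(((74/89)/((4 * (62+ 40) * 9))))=68085/37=1840.14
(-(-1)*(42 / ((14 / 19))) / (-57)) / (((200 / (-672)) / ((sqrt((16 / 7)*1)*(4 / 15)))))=64*sqrt(7) / 125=1.35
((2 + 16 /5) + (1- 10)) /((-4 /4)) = 19 /5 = 3.80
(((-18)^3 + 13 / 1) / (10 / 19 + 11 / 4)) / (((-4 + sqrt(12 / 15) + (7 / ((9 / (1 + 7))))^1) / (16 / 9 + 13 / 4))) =-500288525 / 104331 + 60034623 *sqrt(5) / 69554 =-2865.17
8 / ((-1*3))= -8 / 3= -2.67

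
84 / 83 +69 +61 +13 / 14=153315 / 1162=131.94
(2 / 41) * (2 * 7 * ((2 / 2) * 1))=28 / 41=0.68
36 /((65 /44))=1584 /65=24.37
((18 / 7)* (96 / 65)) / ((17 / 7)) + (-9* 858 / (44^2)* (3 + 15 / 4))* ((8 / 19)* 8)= -20583018 / 230945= -89.13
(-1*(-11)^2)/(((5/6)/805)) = -116886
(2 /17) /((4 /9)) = 9 /34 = 0.26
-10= -10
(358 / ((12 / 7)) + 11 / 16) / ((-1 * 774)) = -0.27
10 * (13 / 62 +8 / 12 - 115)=-106135 / 93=-1141.24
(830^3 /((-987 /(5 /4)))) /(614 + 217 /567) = -3859562250 /3274537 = -1178.66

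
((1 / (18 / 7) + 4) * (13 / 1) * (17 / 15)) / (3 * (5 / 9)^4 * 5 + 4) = 1414179 / 118730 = 11.91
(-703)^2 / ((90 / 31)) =15320479 / 90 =170227.54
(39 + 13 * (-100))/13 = -97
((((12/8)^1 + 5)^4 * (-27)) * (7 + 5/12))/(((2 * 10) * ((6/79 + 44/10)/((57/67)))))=-7924365891/2332672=-3397.12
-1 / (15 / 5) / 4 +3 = 35 / 12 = 2.92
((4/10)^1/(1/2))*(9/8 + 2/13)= 133/130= 1.02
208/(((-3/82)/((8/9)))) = -5053.63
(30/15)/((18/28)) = 28/9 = 3.11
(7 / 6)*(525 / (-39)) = -1225 / 78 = -15.71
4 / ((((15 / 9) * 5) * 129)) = 4 / 1075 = 0.00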